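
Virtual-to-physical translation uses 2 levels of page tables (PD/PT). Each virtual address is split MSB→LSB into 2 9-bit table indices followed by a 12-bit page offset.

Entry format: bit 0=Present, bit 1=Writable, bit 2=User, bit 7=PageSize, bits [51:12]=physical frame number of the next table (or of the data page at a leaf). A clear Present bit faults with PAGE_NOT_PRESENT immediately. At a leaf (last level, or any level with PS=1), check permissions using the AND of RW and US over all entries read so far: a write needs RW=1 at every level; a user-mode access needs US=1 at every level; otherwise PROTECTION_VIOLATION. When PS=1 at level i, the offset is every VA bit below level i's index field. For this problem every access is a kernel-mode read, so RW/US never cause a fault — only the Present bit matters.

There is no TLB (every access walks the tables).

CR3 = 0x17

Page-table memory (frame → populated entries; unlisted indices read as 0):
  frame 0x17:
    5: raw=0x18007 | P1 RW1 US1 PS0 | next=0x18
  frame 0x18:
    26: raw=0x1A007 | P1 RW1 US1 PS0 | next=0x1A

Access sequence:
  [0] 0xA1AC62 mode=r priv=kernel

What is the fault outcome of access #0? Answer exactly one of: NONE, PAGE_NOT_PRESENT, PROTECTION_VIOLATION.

Trace:
#0 VA=0xA1AC62 (r,kernel):
  L0: frame=0x17 idx=5 entry=0x18007 [P=1 RW=1 US=1 PS=0]
  L1: frame=0x18 idx=26 entry=0x1A007 [P=1 RW=1 US=1 PS=0]
  ✓ 0x1AC62  — 2 lookups

Access #0 fault: NONE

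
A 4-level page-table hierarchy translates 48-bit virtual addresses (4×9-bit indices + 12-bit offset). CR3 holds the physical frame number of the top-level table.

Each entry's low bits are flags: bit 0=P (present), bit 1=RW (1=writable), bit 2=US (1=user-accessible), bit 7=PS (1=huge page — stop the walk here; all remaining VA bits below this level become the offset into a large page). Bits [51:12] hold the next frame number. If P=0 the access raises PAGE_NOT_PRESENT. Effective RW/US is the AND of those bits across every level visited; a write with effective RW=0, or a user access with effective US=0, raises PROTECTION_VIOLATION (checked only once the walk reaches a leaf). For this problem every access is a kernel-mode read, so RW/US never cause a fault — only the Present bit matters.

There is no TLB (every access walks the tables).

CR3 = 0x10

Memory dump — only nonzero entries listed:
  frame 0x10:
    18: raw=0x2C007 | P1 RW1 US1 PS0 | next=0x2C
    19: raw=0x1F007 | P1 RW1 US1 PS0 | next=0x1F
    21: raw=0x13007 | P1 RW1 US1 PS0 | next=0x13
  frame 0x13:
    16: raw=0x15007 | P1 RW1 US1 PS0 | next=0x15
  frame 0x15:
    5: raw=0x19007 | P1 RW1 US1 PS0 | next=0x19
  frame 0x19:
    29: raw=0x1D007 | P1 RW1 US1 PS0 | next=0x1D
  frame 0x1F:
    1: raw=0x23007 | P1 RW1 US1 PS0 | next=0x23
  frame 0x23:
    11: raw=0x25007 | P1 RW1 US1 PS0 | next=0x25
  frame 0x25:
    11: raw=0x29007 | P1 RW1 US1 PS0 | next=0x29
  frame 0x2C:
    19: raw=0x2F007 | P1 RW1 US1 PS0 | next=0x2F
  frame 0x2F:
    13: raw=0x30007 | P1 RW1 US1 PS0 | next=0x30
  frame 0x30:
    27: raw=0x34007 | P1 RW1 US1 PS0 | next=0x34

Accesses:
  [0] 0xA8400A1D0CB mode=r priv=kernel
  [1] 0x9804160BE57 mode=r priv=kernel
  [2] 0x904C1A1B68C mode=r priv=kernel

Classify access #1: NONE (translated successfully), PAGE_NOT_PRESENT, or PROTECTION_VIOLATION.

Trace:
#0 VA=0xA8400A1D0CB (r,kernel):
  L0 @0x10[21] → 0x13007  P=1,RW=1,US=1,PS=0
  L1 @0x13[16] → 0x15007  P=1,RW=1,US=1,PS=0
  L2 @0x15[5] → 0x19007  P=1,RW=1,US=1,PS=0
  L3 @0x19[29] → 0x1D007  P=1,RW=1,US=1,PS=0
  → PA=0x1D0CB  (4 entries read)
#1 VA=0x9804160BE57 (r,kernel):
  L0 @0x10[19] → 0x1F007  P=1,RW=1,US=1,PS=0
  L1 @0x1F[1] → 0x23007  P=1,RW=1,US=1,PS=0
  L2 @0x23[11] → 0x25007  P=1,RW=1,US=1,PS=0
  L3 @0x25[11] → 0x29007  P=1,RW=1,US=1,PS=0
  → PA=0x29E57  (4 entries read)
#2 VA=0x904C1A1B68C (r,kernel):
  L0 @0x10[18] → 0x2C007  P=1,RW=1,US=1,PS=0
  L1 @0x2C[19] → 0x2F007  P=1,RW=1,US=1,PS=0
  L2 @0x2F[13] → 0x30007  P=1,RW=1,US=1,PS=0
  L3 @0x30[27] → 0x34007  P=1,RW=1,US=1,PS=0
  → PA=0x3468C  (4 entries read)

Access #1 fault: NONE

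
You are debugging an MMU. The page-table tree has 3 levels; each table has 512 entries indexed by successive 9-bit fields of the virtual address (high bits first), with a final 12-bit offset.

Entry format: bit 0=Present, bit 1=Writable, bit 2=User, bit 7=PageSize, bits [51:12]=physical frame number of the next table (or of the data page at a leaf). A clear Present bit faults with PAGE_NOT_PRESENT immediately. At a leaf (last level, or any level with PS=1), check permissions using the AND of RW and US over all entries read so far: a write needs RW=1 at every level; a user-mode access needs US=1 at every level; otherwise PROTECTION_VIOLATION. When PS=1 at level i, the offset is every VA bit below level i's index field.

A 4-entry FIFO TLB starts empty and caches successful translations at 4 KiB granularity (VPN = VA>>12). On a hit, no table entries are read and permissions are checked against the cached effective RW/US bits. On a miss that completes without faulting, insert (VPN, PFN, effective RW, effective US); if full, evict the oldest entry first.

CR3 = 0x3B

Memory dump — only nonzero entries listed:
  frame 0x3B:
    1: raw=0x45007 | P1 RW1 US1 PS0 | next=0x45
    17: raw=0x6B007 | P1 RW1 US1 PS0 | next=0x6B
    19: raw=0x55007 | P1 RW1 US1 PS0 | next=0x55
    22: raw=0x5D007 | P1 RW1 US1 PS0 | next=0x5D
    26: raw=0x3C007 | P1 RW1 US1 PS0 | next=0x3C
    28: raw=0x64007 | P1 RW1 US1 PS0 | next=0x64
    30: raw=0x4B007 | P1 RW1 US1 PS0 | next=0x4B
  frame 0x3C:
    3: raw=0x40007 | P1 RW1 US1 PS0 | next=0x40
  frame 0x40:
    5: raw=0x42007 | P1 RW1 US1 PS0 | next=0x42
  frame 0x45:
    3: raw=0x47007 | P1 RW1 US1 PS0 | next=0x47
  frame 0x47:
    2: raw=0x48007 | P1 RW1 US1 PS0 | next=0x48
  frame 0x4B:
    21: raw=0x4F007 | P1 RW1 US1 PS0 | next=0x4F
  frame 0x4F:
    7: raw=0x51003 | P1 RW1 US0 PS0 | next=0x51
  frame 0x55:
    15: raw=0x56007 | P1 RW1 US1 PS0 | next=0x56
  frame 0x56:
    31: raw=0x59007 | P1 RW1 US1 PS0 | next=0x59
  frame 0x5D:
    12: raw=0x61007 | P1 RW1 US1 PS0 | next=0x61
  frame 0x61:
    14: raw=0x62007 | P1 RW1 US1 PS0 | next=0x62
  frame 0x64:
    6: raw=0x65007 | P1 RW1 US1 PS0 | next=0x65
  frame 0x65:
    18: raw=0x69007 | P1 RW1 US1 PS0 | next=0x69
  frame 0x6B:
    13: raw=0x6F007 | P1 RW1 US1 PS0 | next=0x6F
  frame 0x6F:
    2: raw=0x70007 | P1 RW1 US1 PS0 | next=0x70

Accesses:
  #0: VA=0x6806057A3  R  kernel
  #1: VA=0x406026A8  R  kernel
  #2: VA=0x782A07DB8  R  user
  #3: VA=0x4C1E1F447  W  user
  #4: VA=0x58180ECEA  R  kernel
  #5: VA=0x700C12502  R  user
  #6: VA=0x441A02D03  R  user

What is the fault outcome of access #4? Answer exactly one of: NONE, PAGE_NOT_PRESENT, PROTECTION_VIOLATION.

Walk each access:
#0 VA=0x6806057A3 (r,kernel):
  lvl0: tbl 0x3B, slot 26 ⇒ 0x3C007 (P1/RW1/US1/PS0)
  lvl1: tbl 0x3C, slot 3 ⇒ 0x40007 (P1/RW1/US1/PS0)
  lvl2: tbl 0x40, slot 5 ⇒ 0x42007 (P1/RW1/US1/PS0)
  ⇒ phys 0x427A3  [3 reads]
#1 VA=0x406026A8 (r,kernel):
  lvl0: tbl 0x3B, slot 1 ⇒ 0x45007 (P1/RW1/US1/PS0)
  lvl1: tbl 0x45, slot 3 ⇒ 0x47007 (P1/RW1/US1/PS0)
  lvl2: tbl 0x47, slot 2 ⇒ 0x48007 (P1/RW1/US1/PS0)
  ⇒ phys 0x486A8  [3 reads]
#2 VA=0x782A07DB8 (r,user):
  lvl0: tbl 0x3B, slot 30 ⇒ 0x4B007 (P1/RW1/US1/PS0)
  lvl1: tbl 0x4B, slot 21 ⇒ 0x4F007 (P1/RW1/US1/PS0)
  lvl2: tbl 0x4F, slot 7 ⇒ 0x51003 (P1/RW1/US0/PS0)
  → PROTECTION_VIOLATION  (3 entries read)
#3 VA=0x4C1E1F447 (w,user):
  lvl0: tbl 0x3B, slot 19 ⇒ 0x55007 (P1/RW1/US1/PS0)
  lvl1: tbl 0x55, slot 15 ⇒ 0x56007 (P1/RW1/US1/PS0)
  lvl2: tbl 0x56, slot 31 ⇒ 0x59007 (P1/RW1/US1/PS0)
  ⇒ phys 0x59447  [3 reads]
#4 VA=0x58180ECEA (r,kernel):
  lvl0: tbl 0x3B, slot 22 ⇒ 0x5D007 (P1/RW1/US1/PS0)
  lvl1: tbl 0x5D, slot 12 ⇒ 0x61007 (P1/RW1/US1/PS0)
  lvl2: tbl 0x61, slot 14 ⇒ 0x62007 (P1/RW1/US1/PS0)
  ⇒ phys 0x62CEA  [3 reads]
#5 VA=0x700C12502 (r,user):
  lvl0: tbl 0x3B, slot 28 ⇒ 0x64007 (P1/RW1/US1/PS0)
  lvl1: tbl 0x64, slot 6 ⇒ 0x65007 (P1/RW1/US1/PS0)
  lvl2: tbl 0x65, slot 18 ⇒ 0x69007 (P1/RW1/US1/PS0)
  ⇒ phys 0x69502  [3 reads]
#6 VA=0x441A02D03 (r,user):
  lvl0: tbl 0x3B, slot 17 ⇒ 0x6B007 (P1/RW1/US1/PS0)
  lvl1: tbl 0x6B, slot 13 ⇒ 0x6F007 (P1/RW1/US1/PS0)
  lvl2: tbl 0x6F, slot 2 ⇒ 0x70007 (P1/RW1/US1/PS0)
  ⇒ phys 0x70D03  [3 reads]

Access #4 fault: NONE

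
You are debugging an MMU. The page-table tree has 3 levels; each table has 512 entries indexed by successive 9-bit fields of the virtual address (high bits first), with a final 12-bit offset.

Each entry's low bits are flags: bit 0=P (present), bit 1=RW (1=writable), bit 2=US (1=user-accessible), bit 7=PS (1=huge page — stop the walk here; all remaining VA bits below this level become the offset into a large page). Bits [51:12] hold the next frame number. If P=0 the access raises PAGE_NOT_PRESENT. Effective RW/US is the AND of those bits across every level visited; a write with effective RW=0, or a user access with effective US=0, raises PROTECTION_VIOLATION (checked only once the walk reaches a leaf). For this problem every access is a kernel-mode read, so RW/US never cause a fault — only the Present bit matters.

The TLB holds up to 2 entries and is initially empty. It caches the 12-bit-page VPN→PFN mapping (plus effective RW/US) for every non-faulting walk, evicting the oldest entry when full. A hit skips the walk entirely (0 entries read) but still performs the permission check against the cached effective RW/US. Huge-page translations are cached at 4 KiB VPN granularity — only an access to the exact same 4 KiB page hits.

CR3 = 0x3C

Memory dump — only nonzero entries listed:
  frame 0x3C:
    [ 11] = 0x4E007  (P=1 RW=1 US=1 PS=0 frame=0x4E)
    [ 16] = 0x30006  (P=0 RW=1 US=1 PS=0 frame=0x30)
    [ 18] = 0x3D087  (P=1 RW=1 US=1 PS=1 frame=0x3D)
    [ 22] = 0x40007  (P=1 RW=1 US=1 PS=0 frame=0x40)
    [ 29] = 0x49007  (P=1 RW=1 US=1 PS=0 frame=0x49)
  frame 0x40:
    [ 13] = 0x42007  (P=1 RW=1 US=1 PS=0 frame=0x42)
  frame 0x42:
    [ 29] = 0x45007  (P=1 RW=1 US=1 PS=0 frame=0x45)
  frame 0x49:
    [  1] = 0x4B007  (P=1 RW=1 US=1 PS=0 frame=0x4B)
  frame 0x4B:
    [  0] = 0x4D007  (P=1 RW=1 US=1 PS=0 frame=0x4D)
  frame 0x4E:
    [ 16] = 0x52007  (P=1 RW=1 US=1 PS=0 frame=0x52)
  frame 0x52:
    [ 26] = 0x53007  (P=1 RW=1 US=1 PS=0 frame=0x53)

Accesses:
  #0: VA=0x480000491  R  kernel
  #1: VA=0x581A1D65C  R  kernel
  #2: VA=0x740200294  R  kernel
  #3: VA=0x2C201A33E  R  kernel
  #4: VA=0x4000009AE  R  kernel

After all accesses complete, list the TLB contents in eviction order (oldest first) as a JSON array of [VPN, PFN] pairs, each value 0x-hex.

Walk each access:
#0 VA=0x480000491 (r,kernel):
  L0: frame=0x3C idx=18 entry=0x3D087 [P=1 RW=1 US=1 PS=1]
  ✓ 0x3D491 (huge @L0)  — 1 lookups
#1 VA=0x581A1D65C (r,kernel):
  L0: frame=0x3C idx=22 entry=0x40007 [P=1 RW=1 US=1 PS=0]
  L1: frame=0x40 idx=13 entry=0x42007 [P=1 RW=1 US=1 PS=0]
  L2: frame=0x42 idx=29 entry=0x45007 [P=1 RW=1 US=1 PS=0]
  ✓ 0x4565C  — 3 lookups
#2 VA=0x740200294 (r,kernel):
  L0: frame=0x3C idx=29 entry=0x49007 [P=1 RW=1 US=1 PS=0]
  L1: frame=0x49 idx=1 entry=0x4B007 [P=1 RW=1 US=1 PS=0]
  L2: frame=0x4B idx=0 entry=0x4D007 [P=1 RW=1 US=1 PS=0]
  ✓ 0x4D294  — 3 lookups
#3 VA=0x2C201A33E (r,kernel):
  L0: frame=0x3C idx=11 entry=0x4E007 [P=1 RW=1 US=1 PS=0]
  L1: frame=0x4E idx=16 entry=0x52007 [P=1 RW=1 US=1 PS=0]
  L2: frame=0x52 idx=26 entry=0x53007 [P=1 RW=1 US=1 PS=0]
  ✓ 0x5333E  — 3 lookups
#4 VA=0x4000009AE (r,kernel):
  L0: frame=0x3C idx=16 entry=0x30006 [P=0 RW=1 US=1 PS=0]
  ✗ PAGE_NOT_PRESENT  [1 reads]

TLB: [["0x740200", "0x4D"], ["0x2C201A", "0x53"]]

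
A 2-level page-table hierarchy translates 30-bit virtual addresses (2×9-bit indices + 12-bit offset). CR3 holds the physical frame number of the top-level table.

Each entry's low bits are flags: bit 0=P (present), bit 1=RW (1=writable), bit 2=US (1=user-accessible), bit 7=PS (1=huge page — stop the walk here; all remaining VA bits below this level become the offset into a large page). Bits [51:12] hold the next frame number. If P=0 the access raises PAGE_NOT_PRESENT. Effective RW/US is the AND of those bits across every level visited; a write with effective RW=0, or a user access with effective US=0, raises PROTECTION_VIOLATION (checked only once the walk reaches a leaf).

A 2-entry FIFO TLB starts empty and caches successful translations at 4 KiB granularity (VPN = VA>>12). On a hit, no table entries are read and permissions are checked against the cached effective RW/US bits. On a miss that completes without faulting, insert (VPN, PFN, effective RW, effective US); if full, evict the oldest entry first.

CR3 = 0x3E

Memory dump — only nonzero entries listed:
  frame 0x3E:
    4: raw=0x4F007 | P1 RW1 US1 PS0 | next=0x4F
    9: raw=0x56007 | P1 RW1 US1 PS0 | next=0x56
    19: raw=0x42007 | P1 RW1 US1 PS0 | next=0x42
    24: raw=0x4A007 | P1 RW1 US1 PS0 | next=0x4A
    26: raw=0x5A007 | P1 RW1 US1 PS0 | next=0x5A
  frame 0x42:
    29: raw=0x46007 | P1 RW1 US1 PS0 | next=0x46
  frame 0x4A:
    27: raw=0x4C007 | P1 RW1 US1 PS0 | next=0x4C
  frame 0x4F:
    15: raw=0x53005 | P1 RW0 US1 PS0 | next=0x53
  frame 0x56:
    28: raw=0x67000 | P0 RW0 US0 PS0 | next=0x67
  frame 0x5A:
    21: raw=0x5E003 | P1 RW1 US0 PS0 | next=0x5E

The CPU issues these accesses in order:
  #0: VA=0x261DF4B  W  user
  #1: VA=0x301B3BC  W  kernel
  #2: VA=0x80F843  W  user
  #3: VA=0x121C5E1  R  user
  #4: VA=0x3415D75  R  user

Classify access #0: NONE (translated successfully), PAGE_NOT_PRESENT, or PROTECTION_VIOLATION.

Per-access translation:
#0 VA=0x261DF4B (w,user):
  [0] read 0x3E idx=19: raw=0x42007 flags P=1 W=1 U=1 S=0
  [1] read 0x42 idx=29: raw=0x46007 flags P=1 W=1 U=1 S=0
  → PA=0x46F4B  (2 entries read)
#1 VA=0x301B3BC (w,kernel):
  [0] read 0x3E idx=24: raw=0x4A007 flags P=1 W=1 U=1 S=0
  [1] read 0x4A idx=27: raw=0x4C007 flags P=1 W=1 U=1 S=0
  → PA=0x4C3BC  (2 entries read)
#2 VA=0x80F843 (w,user):
  [0] read 0x3E idx=4: raw=0x4F007 flags P=1 W=1 U=1 S=0
  [1] read 0x4F idx=15: raw=0x53005 flags P=1 W=0 U=1 S=0
  ⇒ fault: PROTECTION_VIOLATION  — 2 lookups
#3 VA=0x121C5E1 (r,user):
  [0] read 0x3E idx=9: raw=0x56007 flags P=1 W=1 U=1 S=0
  [1] read 0x56 idx=28: raw=0x67000 flags P=0 W=0 U=0 S=0
  ⇒ fault: PAGE_NOT_PRESENT  — 2 lookups
#4 VA=0x3415D75 (r,user):
  [0] read 0x3E idx=26: raw=0x5A007 flags P=1 W=1 U=1 S=0
  [1] read 0x5A idx=21: raw=0x5E003 flags P=1 W=1 U=0 S=0
  ⇒ fault: PROTECTION_VIOLATION  — 2 lookups

Access #0 fault: NONE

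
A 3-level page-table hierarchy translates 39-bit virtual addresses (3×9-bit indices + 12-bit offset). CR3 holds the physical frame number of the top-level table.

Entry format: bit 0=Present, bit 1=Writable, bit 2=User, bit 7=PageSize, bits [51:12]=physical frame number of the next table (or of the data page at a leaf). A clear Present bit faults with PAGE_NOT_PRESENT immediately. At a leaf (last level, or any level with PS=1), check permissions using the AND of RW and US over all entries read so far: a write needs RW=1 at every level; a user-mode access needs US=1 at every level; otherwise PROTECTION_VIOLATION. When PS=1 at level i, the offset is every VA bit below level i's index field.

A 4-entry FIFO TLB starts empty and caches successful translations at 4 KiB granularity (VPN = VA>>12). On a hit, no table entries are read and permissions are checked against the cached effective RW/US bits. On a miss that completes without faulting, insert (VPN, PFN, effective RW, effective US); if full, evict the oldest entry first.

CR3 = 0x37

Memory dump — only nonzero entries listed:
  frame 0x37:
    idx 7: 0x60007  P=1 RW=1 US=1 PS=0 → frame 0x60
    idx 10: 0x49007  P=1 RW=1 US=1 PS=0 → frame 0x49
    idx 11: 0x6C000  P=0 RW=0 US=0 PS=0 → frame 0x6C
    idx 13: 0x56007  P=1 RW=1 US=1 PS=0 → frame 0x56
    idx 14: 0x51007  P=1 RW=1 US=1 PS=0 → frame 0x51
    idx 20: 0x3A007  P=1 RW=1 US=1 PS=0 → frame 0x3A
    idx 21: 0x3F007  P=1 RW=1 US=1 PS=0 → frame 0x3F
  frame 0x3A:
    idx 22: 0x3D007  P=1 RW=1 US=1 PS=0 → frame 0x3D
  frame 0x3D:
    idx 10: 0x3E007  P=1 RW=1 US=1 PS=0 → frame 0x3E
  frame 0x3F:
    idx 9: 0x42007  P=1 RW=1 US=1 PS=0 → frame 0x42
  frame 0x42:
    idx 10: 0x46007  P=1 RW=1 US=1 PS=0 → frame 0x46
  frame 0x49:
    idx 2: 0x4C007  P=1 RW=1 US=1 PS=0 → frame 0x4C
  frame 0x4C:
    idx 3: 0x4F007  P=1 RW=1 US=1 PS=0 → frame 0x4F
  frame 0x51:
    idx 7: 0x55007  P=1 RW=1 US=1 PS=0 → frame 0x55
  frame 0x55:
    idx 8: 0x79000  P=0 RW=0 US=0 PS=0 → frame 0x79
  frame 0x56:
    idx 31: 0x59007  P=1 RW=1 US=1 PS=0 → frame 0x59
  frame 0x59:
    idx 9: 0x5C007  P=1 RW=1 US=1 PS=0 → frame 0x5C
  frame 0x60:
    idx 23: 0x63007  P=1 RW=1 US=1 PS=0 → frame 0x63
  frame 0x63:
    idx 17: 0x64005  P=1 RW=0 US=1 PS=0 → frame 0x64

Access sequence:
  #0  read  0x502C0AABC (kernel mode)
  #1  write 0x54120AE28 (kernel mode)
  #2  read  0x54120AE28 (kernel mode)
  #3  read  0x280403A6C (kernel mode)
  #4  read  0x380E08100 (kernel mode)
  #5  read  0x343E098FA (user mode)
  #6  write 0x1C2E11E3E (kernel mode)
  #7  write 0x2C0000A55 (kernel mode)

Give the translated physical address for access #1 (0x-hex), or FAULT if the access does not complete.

Per-access translation:
#0 VA=0x502C0AABC (r,kernel):
  L0: frame=0x37 idx=20 entry=0x3A007 [P=1 RW=1 US=1 PS=0]
  L1: frame=0x3A idx=22 entry=0x3D007 [P=1 RW=1 US=1 PS=0]
  L2: frame=0x3D idx=10 entry=0x3E007 [P=1 RW=1 US=1 PS=0]
  ✓ 0x3EABC  — 3 lookups
#1 VA=0x54120AE28 (w,kernel):
  L0: frame=0x37 idx=21 entry=0x3F007 [P=1 RW=1 US=1 PS=0]
  L1: frame=0x3F idx=9 entry=0x42007 [P=1 RW=1 US=1 PS=0]
  L2: frame=0x42 idx=10 entry=0x46007 [P=1 RW=1 US=1 PS=0]
  ✓ 0x46E28  — 3 lookups
#2 VA=0x54120AE28 (r,kernel):
  TLB hit vpn=0x54120A → PA=0x46E28
#3 VA=0x280403A6C (r,kernel):
  L0: frame=0x37 idx=10 entry=0x49007 [P=1 RW=1 US=1 PS=0]
  L1: frame=0x49 idx=2 entry=0x4C007 [P=1 RW=1 US=1 PS=0]
  L2: frame=0x4C idx=3 entry=0x4F007 [P=1 RW=1 US=1 PS=0]
  ✓ 0x4FA6C  — 3 lookups
#4 VA=0x380E08100 (r,kernel):
  L0: frame=0x37 idx=14 entry=0x51007 [P=1 RW=1 US=1 PS=0]
  L1: frame=0x51 idx=7 entry=0x55007 [P=1 RW=1 US=1 PS=0]
  L2: frame=0x55 idx=8 entry=0x79000 [P=0 RW=0 US=0 PS=0]
  ✗ PAGE_NOT_PRESENT  [3 reads]
#5 VA=0x343E098FA (r,user):
  L0: frame=0x37 idx=13 entry=0x56007 [P=1 RW=1 US=1 PS=0]
  L1: frame=0x56 idx=31 entry=0x59007 [P=1 RW=1 US=1 PS=0]
  L2: frame=0x59 idx=9 entry=0x5C007 [P=1 RW=1 US=1 PS=0]
  ✓ 0x5C8FA  — 3 lookups
#6 VA=0x1C2E11E3E (w,kernel):
  L0: frame=0x37 idx=7 entry=0x60007 [P=1 RW=1 US=1 PS=0]
  L1: frame=0x60 idx=23 entry=0x63007 [P=1 RW=1 US=1 PS=0]
  L2: frame=0x63 idx=17 entry=0x64005 [P=1 RW=0 US=1 PS=0]
  ✗ PROTECTION_VIOLATION  [3 reads]
#7 VA=0x2C0000A55 (w,kernel):
  L0: frame=0x37 idx=11 entry=0x6C000 [P=0 RW=0 US=0 PS=0]
  ✗ PAGE_NOT_PRESENT  [1 reads]

Access #1 PA: 0x46E28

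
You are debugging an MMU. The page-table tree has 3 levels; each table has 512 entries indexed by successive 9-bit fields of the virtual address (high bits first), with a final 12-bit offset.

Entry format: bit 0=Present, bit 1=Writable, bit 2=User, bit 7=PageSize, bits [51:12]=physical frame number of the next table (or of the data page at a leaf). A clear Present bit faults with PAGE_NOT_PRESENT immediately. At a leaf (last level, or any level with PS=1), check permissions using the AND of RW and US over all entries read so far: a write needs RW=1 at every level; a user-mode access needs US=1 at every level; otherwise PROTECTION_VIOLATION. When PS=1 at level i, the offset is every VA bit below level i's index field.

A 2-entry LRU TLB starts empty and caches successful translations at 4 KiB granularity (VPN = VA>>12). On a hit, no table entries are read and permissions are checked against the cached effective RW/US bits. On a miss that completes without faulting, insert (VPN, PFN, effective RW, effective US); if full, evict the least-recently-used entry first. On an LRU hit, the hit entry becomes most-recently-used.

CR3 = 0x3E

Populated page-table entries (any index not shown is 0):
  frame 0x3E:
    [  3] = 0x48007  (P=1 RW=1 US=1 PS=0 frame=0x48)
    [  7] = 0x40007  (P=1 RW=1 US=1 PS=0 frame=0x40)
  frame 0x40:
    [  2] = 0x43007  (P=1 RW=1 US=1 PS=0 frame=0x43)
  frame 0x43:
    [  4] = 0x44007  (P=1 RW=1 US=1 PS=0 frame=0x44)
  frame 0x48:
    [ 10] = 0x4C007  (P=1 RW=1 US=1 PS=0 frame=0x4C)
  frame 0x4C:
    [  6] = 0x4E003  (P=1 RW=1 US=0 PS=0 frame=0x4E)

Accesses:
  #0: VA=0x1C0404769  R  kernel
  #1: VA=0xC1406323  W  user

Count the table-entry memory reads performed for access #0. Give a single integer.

Trace:
#0 VA=0x1C0404769 (r,kernel):
  L0: frame=0x3E idx=7 entry=0x40007 [P=1 RW=1 US=1 PS=0]
  L1: frame=0x40 idx=2 entry=0x43007 [P=1 RW=1 US=1 PS=0]
  L2: frame=0x43 idx=4 entry=0x44007 [P=1 RW=1 US=1 PS=0]
  → PA=0x44769  (3 entries read)
#1 VA=0xC1406323 (w,user):
  L0: frame=0x3E idx=3 entry=0x48007 [P=1 RW=1 US=1 PS=0]
  L1: frame=0x48 idx=10 entry=0x4C007 [P=1 RW=1 US=1 PS=0]
  L2: frame=0x4C idx=6 entry=0x4E003 [P=1 RW=1 US=0 PS=0]
  ⇒ fault: PROTECTION_VIOLATION  — 3 lookups

Entries read for #0: 3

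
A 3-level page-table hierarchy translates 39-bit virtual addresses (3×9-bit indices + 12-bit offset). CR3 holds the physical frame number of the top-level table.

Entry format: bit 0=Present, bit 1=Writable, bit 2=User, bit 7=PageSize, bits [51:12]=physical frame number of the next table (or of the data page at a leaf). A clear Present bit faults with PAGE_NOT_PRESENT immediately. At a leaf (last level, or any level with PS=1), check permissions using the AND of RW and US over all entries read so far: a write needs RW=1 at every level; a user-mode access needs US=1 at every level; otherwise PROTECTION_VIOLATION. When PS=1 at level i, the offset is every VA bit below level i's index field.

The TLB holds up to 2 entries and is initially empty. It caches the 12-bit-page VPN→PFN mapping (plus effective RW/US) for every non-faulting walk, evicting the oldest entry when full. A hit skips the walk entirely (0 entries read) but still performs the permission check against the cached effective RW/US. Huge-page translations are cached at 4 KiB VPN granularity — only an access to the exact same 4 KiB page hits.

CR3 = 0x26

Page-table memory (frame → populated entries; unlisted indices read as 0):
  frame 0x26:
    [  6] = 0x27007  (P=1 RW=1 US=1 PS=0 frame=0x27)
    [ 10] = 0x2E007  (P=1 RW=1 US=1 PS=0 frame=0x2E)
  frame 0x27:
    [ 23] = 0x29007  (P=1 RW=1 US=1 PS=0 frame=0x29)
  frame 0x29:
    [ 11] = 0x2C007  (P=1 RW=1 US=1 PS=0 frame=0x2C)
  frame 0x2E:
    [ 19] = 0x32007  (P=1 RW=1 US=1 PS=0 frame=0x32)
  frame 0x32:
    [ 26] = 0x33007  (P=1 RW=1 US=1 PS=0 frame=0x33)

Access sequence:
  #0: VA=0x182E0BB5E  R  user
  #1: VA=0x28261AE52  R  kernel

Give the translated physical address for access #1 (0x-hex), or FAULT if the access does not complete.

Per-access translation:
#0 VA=0x182E0BB5E (r,user):
  [0] read 0x26 idx=6: raw=0x27007 flags P=1 W=1 U=1 S=0
  [1] read 0x27 idx=23: raw=0x29007 flags P=1 W=1 U=1 S=0
  [2] read 0x29 idx=11: raw=0x2C007 flags P=1 W=1 U=1 S=0
  ✓ 0x2CB5E  — 3 lookups
#1 VA=0x28261AE52 (r,kernel):
  [0] read 0x26 idx=10: raw=0x2E007 flags P=1 W=1 U=1 S=0
  [1] read 0x2E idx=19: raw=0x32007 flags P=1 W=1 U=1 S=0
  [2] read 0x32 idx=26: raw=0x33007 flags P=1 W=1 U=1 S=0
  ✓ 0x33E52  — 3 lookups

Access #1 PA: 0x33E52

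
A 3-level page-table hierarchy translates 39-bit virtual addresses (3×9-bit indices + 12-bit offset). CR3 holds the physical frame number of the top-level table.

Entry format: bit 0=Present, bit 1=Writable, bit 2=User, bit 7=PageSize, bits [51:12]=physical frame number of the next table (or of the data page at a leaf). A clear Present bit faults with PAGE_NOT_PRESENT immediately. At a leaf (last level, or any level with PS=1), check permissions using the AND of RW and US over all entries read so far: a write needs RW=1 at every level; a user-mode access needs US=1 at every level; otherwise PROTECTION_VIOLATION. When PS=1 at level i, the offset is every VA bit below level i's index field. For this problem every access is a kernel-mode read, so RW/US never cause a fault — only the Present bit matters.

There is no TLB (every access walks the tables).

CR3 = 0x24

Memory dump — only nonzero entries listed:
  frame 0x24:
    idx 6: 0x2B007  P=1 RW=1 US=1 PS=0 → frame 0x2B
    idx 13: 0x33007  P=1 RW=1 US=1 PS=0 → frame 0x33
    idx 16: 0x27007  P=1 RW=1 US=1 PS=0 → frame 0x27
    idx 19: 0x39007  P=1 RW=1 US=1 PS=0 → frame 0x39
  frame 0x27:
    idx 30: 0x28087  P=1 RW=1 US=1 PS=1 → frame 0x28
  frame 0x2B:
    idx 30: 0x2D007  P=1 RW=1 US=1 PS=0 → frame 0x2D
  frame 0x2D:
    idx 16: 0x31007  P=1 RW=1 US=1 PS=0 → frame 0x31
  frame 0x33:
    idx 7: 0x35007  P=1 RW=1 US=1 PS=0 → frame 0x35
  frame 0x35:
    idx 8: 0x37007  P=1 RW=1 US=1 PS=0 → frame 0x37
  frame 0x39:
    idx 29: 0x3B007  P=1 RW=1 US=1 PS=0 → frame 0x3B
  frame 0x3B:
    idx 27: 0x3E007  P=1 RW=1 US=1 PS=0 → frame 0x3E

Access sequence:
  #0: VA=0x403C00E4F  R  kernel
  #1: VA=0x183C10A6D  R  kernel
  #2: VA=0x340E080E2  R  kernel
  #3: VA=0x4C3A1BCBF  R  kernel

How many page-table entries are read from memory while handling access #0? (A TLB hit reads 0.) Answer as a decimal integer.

Trace:
#0 VA=0x403C00E4F (r,kernel):
  L0: frame=0x24 idx=16 entry=0x27007 [P=1 RW=1 US=1 PS=0]
  L1: frame=0x27 idx=30 entry=0x28087 [P=1 RW=1 US=1 PS=1]
  ⇒ phys 0x28E4F (huge @L1)  [2 reads]
#1 VA=0x183C10A6D (r,kernel):
  L0: frame=0x24 idx=6 entry=0x2B007 [P=1 RW=1 US=1 PS=0]
  L1: frame=0x2B idx=30 entry=0x2D007 [P=1 RW=1 US=1 PS=0]
  L2: frame=0x2D idx=16 entry=0x31007 [P=1 RW=1 US=1 PS=0]
  ⇒ phys 0x31A6D  [3 reads]
#2 VA=0x340E080E2 (r,kernel):
  L0: frame=0x24 idx=13 entry=0x33007 [P=1 RW=1 US=1 PS=0]
  L1: frame=0x33 idx=7 entry=0x35007 [P=1 RW=1 US=1 PS=0]
  L2: frame=0x35 idx=8 entry=0x37007 [P=1 RW=1 US=1 PS=0]
  ⇒ phys 0x370E2  [3 reads]
#3 VA=0x4C3A1BCBF (r,kernel):
  L0: frame=0x24 idx=19 entry=0x39007 [P=1 RW=1 US=1 PS=0]
  L1: frame=0x39 idx=29 entry=0x3B007 [P=1 RW=1 US=1 PS=0]
  L2: frame=0x3B idx=27 entry=0x3E007 [P=1 RW=1 US=1 PS=0]
  ⇒ phys 0x3ECBF  [3 reads]

Entries read for #0: 2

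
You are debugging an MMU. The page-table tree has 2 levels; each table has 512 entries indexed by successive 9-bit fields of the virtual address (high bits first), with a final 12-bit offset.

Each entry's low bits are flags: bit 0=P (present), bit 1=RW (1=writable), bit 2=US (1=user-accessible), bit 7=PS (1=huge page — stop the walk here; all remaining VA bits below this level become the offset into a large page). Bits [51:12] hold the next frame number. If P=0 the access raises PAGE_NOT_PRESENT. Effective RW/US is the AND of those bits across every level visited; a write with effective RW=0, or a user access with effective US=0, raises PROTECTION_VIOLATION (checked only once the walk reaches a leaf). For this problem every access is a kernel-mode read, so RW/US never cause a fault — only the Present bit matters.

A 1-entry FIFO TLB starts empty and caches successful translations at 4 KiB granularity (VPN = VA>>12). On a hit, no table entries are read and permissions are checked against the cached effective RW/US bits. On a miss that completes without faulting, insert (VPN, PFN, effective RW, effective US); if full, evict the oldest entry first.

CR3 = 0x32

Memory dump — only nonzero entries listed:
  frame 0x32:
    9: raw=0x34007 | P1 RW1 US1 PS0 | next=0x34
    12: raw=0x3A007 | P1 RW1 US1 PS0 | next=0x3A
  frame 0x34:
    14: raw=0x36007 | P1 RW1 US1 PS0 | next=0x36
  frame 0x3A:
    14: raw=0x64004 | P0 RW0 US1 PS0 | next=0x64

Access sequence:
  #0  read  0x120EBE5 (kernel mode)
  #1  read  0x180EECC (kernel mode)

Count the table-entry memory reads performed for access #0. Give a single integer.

Walk each access:
#0 VA=0x120EBE5 (r,kernel):
  L0: frame=0x32 idx=9 entry=0x34007 [P=1 RW=1 US=1 PS=0]
  L1: frame=0x34 idx=14 entry=0x36007 [P=1 RW=1 US=1 PS=0]
  ⇒ phys 0x36BE5  [2 reads]
#1 VA=0x180EECC (r,kernel):
  L0: frame=0x32 idx=12 entry=0x3A007 [P=1 RW=1 US=1 PS=0]
  L1: frame=0x3A idx=14 entry=0x64004 [P=0 RW=0 US=1 PS=0]
  ✗ PAGE_NOT_PRESENT  [2 reads]

Entries read for #0: 2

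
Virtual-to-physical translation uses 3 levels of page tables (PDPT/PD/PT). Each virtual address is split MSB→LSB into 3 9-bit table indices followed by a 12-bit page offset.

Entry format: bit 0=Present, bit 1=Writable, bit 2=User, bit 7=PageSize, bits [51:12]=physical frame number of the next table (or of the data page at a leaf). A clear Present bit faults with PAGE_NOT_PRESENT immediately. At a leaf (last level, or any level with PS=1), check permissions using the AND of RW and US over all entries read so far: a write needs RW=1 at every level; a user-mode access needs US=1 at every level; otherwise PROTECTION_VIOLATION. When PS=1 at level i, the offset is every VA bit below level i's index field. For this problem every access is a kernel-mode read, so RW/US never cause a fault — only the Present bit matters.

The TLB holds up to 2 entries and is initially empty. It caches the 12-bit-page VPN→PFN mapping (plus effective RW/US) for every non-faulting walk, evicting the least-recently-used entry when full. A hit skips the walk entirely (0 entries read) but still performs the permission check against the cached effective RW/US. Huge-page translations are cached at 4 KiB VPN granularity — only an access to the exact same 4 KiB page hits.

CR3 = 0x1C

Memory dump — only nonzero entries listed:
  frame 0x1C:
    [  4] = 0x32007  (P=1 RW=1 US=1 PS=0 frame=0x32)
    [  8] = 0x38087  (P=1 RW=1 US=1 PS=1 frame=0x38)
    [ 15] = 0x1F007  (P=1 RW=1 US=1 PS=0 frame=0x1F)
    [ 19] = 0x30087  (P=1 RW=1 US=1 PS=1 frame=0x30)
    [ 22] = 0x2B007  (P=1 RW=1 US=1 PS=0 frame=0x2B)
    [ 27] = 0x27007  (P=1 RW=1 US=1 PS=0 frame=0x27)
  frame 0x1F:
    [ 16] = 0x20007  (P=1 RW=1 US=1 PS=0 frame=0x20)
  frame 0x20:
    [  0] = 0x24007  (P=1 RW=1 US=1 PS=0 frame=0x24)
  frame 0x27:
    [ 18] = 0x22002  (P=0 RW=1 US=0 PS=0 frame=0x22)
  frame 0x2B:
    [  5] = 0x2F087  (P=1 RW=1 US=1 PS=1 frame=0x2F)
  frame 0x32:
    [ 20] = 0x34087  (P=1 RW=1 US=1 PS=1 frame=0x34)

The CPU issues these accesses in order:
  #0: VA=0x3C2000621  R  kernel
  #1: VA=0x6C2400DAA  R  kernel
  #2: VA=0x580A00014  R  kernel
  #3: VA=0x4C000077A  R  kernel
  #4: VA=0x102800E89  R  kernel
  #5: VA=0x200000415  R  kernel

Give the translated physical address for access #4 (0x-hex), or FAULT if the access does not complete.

Per-access translation:
#0 VA=0x3C2000621 (r,kernel):
  L0: frame=0x1C idx=15 entry=0x1F007 [P=1 RW=1 US=1 PS=0]
  L1: frame=0x1F idx=16 entry=0x20007 [P=1 RW=1 US=1 PS=0]
  L2: frame=0x20 idx=0 entry=0x24007 [P=1 RW=1 US=1 PS=0]
  ✓ 0x24621  — 3 lookups
#1 VA=0x6C2400DAA (r,kernel):
  L0: frame=0x1C idx=27 entry=0x27007 [P=1 RW=1 US=1 PS=0]
  L1: frame=0x27 idx=18 entry=0x22002 [P=0 RW=1 US=0 PS=0]
  → PAGE_NOT_PRESENT  (2 entries read)
#2 VA=0x580A00014 (r,kernel):
  L0: frame=0x1C idx=22 entry=0x2B007 [P=1 RW=1 US=1 PS=0]
  L1: frame=0x2B idx=5 entry=0x2F087 [P=1 RW=1 US=1 PS=1]
  ✓ 0x2F014 (huge @L1)  — 2 lookups
#3 VA=0x4C000077A (r,kernel):
  L0: frame=0x1C idx=19 entry=0x30087 [P=1 RW=1 US=1 PS=1]
  ✓ 0x3077A (huge @L0)  — 1 lookups
#4 VA=0x102800E89 (r,kernel):
  L0: frame=0x1C idx=4 entry=0x32007 [P=1 RW=1 US=1 PS=0]
  L1: frame=0x32 idx=20 entry=0x34087 [P=1 RW=1 US=1 PS=1]
  ✓ 0x34E89 (huge @L1)  — 2 lookups
#5 VA=0x200000415 (r,kernel):
  L0: frame=0x1C idx=8 entry=0x38087 [P=1 RW=1 US=1 PS=1]
  ✓ 0x38415 (huge @L0)  — 1 lookups

Access #4 PA: 0x34E89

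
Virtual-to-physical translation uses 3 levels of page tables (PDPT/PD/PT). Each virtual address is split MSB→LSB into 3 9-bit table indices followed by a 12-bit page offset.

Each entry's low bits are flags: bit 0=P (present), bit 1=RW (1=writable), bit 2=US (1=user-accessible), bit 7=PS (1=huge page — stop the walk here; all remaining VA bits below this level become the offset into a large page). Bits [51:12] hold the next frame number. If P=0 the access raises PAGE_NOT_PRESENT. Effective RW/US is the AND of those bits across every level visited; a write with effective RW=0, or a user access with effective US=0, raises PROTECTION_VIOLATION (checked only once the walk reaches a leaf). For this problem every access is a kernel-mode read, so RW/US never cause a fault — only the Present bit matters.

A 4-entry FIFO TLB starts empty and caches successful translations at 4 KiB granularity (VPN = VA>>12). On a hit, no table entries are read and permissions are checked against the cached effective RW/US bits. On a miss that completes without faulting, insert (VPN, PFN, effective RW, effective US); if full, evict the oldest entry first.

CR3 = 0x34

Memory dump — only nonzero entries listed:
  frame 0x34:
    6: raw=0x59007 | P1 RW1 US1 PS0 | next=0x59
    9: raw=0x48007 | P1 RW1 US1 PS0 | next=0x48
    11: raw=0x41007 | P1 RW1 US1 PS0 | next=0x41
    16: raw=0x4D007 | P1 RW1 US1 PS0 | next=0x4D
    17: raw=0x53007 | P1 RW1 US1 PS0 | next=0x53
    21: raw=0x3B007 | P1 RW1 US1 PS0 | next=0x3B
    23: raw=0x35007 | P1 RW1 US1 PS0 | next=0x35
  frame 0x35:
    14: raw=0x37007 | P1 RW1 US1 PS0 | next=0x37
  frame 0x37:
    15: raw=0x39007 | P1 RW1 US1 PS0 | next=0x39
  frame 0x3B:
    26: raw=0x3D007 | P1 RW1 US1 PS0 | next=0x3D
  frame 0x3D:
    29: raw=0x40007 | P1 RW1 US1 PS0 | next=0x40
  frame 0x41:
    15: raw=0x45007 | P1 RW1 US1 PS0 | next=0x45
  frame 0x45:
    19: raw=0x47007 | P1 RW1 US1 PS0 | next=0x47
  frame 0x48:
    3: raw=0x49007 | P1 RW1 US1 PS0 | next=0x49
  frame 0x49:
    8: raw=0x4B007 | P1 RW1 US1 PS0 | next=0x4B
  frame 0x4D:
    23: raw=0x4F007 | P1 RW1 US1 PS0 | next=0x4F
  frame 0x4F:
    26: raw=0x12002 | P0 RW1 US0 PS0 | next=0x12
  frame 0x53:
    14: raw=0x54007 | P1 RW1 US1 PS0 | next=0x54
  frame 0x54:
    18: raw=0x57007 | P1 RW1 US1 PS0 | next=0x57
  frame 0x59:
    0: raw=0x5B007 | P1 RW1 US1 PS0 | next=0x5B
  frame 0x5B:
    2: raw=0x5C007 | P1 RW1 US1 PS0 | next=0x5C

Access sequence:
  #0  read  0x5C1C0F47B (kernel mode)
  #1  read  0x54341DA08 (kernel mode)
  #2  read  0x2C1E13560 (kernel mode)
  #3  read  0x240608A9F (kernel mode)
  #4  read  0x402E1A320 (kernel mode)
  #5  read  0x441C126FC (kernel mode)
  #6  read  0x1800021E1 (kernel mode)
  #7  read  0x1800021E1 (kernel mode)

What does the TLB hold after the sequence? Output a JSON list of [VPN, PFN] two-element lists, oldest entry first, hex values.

Trace:
#0 VA=0x5C1C0F47B (r,kernel):
  L0 @0x34[23] → 0x35007  P=1,RW=1,US=1,PS=0
  L1 @0x35[14] → 0x37007  P=1,RW=1,US=1,PS=0
  L2 @0x37[15] → 0x39007  P=1,RW=1,US=1,PS=0
  ✓ 0x3947B  — 3 lookups
#1 VA=0x54341DA08 (r,kernel):
  L0 @0x34[21] → 0x3B007  P=1,RW=1,US=1,PS=0
  L1 @0x3B[26] → 0x3D007  P=1,RW=1,US=1,PS=0
  L2 @0x3D[29] → 0x40007  P=1,RW=1,US=1,PS=0
  ✓ 0x40A08  — 3 lookups
#2 VA=0x2C1E13560 (r,kernel):
  L0 @0x34[11] → 0x41007  P=1,RW=1,US=1,PS=0
  L1 @0x41[15] → 0x45007  P=1,RW=1,US=1,PS=0
  L2 @0x45[19] → 0x47007  P=1,RW=1,US=1,PS=0
  ✓ 0x47560  — 3 lookups
#3 VA=0x240608A9F (r,kernel):
  L0 @0x34[9] → 0x48007  P=1,RW=1,US=1,PS=0
  L1 @0x48[3] → 0x49007  P=1,RW=1,US=1,PS=0
  L2 @0x49[8] → 0x4B007  P=1,RW=1,US=1,PS=0
  ✓ 0x4BA9F  — 3 lookups
#4 VA=0x402E1A320 (r,kernel):
  L0 @0x34[16] → 0x4D007  P=1,RW=1,US=1,PS=0
  L1 @0x4D[23] → 0x4F007  P=1,RW=1,US=1,PS=0
  L2 @0x4F[26] → 0x12002  P=0,RW=1,US=0,PS=0
  ✗ PAGE_NOT_PRESENT  [3 reads]
#5 VA=0x441C126FC (r,kernel):
  L0 @0x34[17] → 0x53007  P=1,RW=1,US=1,PS=0
  L1 @0x53[14] → 0x54007  P=1,RW=1,US=1,PS=0
  L2 @0x54[18] → 0x57007  P=1,RW=1,US=1,PS=0
  ✓ 0x576FC  — 3 lookups
#6 VA=0x1800021E1 (r,kernel):
  L0 @0x34[6] → 0x59007  P=1,RW=1,US=1,PS=0
  L1 @0x59[0] → 0x5B007  P=1,RW=1,US=1,PS=0
  L2 @0x5B[2] → 0x5C007  P=1,RW=1,US=1,PS=0
  ✓ 0x5C1E1  — 3 lookups
#7 VA=0x1800021E1 (r,kernel):
  TLB hit vpn=0x180002 → PA=0x5C1E1

TLB: [["0x2C1E13", "0x47"], ["0x240608", "0x4B"], ["0x441C12", "0x57"], ["0x180002", "0x5C"]]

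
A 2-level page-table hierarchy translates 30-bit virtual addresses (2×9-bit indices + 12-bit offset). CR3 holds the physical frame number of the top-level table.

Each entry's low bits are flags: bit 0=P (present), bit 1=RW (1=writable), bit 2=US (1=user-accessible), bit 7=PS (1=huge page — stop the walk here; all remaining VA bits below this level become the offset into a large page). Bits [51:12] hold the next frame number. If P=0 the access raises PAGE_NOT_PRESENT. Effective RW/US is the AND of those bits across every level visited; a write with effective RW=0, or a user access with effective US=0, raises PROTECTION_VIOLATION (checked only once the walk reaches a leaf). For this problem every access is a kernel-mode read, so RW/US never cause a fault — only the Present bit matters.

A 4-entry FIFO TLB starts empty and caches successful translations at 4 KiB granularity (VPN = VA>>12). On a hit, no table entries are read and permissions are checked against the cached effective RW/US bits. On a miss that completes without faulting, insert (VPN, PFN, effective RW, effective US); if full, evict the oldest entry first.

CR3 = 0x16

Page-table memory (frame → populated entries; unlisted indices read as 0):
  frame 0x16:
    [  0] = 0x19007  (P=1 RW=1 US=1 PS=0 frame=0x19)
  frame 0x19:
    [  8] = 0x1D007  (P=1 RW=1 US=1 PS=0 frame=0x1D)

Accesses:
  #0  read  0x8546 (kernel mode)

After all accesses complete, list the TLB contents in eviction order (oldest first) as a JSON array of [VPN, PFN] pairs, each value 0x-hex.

Per-access translation:
#0 VA=0x8546 (r,kernel):
  lvl0: tbl 0x16, slot 0 ⇒ 0x19007 (P1/RW1/US1/PS0)
  lvl1: tbl 0x19, slot 8 ⇒ 0x1D007 (P1/RW1/US1/PS0)
  → PA=0x1D546  (2 entries read)

TLB: [["0x8", "0x1D"]]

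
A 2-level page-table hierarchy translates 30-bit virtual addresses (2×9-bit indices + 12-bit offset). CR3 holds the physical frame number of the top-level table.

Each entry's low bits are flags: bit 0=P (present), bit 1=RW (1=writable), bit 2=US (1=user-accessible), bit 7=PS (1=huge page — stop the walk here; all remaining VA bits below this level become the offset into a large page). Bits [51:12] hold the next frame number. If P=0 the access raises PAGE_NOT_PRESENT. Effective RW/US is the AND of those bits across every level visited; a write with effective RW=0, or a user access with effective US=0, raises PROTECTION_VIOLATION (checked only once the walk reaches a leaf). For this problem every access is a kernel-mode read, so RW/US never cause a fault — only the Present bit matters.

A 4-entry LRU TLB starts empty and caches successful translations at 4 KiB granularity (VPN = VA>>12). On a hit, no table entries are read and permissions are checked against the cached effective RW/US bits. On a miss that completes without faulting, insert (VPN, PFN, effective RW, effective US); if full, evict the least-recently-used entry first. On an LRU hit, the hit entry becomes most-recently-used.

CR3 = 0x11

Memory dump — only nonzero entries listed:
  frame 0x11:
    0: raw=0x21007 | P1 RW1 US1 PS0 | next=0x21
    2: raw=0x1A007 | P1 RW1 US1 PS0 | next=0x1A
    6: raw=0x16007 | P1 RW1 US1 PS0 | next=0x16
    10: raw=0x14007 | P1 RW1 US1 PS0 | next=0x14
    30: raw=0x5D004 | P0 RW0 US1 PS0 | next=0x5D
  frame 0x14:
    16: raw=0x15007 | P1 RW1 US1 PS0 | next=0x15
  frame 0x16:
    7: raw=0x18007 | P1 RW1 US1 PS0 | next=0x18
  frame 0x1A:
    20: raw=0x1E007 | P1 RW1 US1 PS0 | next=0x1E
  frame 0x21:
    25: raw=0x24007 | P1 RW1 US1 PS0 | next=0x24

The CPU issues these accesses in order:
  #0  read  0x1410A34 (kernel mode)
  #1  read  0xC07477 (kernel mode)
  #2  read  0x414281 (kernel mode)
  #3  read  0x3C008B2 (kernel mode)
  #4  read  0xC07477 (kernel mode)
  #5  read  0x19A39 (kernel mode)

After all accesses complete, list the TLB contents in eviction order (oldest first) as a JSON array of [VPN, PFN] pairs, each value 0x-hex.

Trace:
#0 VA=0x1410A34 (r,kernel):
  [0] read 0x11 idx=10: raw=0x14007 flags P=1 W=1 U=1 S=0
  [1] read 0x14 idx=16: raw=0x15007 flags P=1 W=1 U=1 S=0
  ✓ 0x15A34  — 2 lookups
#1 VA=0xC07477 (r,kernel):
  [0] read 0x11 idx=6: raw=0x16007 flags P=1 W=1 U=1 S=0
  [1] read 0x16 idx=7: raw=0x18007 flags P=1 W=1 U=1 S=0
  ✓ 0x18477  — 2 lookups
#2 VA=0x414281 (r,kernel):
  [0] read 0x11 idx=2: raw=0x1A007 flags P=1 W=1 U=1 S=0
  [1] read 0x1A idx=20: raw=0x1E007 flags P=1 W=1 U=1 S=0
  ✓ 0x1E281  — 2 lookups
#3 VA=0x3C008B2 (r,kernel):
  [0] read 0x11 idx=30: raw=0x5D004 flags P=0 W=0 U=1 S=0
  ⇒ fault: PAGE_NOT_PRESENT  — 1 lookups
#4 VA=0xC07477 (r,kernel):
  TLB hit vpn=0xC07 → PA=0x18477
#5 VA=0x19A39 (r,kernel):
  [0] read 0x11 idx=0: raw=0x21007 flags P=1 W=1 U=1 S=0
  [1] read 0x21 idx=25: raw=0x24007 flags P=1 W=1 U=1 S=0
  ✓ 0x24A39  — 2 lookups

TLB: [["0x1410", "0x15"], ["0x414", "0x1E"], ["0xC07", "0x18"], ["0x19", "0x24"]]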